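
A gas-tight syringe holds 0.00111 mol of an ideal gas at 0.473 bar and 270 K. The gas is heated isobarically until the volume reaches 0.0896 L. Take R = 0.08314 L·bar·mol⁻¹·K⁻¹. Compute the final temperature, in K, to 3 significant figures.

From PV = nRT: V₁ = nRT₁/P₁ = 0.05268 L.
Isobaric, so V/T is constant: P₂ = P₁; T₂ = T₁·(V₂/V₁) = 459.2 K.

T₂ ≈ 459 K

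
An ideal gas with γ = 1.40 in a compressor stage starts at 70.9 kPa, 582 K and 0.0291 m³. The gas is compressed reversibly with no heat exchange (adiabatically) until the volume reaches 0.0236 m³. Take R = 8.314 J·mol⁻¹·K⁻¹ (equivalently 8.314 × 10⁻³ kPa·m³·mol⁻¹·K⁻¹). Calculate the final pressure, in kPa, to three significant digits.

P₂ ≈ 95.1 kPa

Reversible adiabatic, γ = 1.40: T₂ = T₁·(V₁/V₂)^(γ−1) = 632.9 K; P₂ = P₁·(V₁/V₂)^γ = 95.06 kPa.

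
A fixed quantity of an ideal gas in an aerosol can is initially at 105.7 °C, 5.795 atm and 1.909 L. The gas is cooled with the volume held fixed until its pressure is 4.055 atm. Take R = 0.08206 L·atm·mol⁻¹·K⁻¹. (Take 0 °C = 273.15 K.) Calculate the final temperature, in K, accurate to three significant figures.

T₂ ≈ 265 K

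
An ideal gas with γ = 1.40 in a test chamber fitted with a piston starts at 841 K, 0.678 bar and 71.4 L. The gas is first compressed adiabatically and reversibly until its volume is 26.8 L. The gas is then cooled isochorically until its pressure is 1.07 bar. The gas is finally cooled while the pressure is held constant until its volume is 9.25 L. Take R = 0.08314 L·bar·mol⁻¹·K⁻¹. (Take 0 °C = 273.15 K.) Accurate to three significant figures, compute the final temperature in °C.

T₄ ≈ -101 °C

Reversible adiabatic, γ = 1.40: T₂ = T₁·(V₁/V₂)^(γ−1) = 1245 K; P₂ = P₁·(V₁/V₂)^γ = 2.673 bar.
V constant ⇒ P ∝ T: V₃ = V₂; T₃ = T₂·(P₃/P₂) = 498.2 K.
Isobaric, so V/T is constant: P₄ = P₃; T₄ = T₃·(V₄/V₃) = 171.9 K.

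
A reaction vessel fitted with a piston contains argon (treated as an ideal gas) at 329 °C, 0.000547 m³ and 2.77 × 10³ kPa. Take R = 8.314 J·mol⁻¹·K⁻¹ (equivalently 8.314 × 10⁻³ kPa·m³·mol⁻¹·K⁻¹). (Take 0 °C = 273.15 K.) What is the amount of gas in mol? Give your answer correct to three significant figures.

n ≈ 0.303 mol

Convert: T = 602.15 K.
PV = nRT ⇒ n = PV/(RT) = (2.77e+03 × 0.000547) / (8.314 × 10⁻³ × 602.15)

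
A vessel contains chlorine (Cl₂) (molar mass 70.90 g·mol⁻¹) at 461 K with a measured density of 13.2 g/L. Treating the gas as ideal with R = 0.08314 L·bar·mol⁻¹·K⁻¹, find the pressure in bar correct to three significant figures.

ρ = PM/(RT) ⇒ P = ρRT/M = (13.2 × 0.08314 × 461.0) / 70.90

P ≈ 7.14 bar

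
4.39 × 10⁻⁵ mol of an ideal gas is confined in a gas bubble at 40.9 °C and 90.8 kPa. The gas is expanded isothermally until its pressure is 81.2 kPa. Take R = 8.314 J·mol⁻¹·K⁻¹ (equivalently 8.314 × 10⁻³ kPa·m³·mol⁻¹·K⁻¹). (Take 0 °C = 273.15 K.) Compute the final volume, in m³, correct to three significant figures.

V₂ ≈ 1.41e-06 m³

Convert: T₁ = 314.0 K.
From PV = nRT: V₁ = nRT₁/P₁ = 1.262e-06 m³.
T constant ⇒ Boyle's law P V = const: T₂ = T₁; V₂ = V₁·(P₁/P₂) = 1.412e-06 m³.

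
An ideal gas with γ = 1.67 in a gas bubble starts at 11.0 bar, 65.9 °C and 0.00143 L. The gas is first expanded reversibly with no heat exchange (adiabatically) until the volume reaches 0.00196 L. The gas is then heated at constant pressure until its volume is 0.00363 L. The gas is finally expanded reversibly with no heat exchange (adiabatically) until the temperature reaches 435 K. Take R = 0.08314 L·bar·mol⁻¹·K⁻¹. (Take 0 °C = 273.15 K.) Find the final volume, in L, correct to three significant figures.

Convert: T₁ = 339.0 K.
Reversible adiabatic, γ = 1.67: T₂ = T₁·(V₁/V₂)^(γ−1) = 274.5 K; P₂ = P₁·(V₁/V₂)^γ = 6.497 bar.
Isobaric, so V/T is constant: P₃ = P₂; T₃ = T₂·(V₃/V₂) = 508.4 K.
Adiabatic (γ = 1.67), T V^(γ−1) and P V^γ constant: P₄ = P₃·(T₄/T₃)^(γ/(γ−1)) = 4.406 bar; V₄ = V₃·(T₃/T₄)^(1/(γ−1)) = 0.004581 L.

V₄ ≈ 0.00458 L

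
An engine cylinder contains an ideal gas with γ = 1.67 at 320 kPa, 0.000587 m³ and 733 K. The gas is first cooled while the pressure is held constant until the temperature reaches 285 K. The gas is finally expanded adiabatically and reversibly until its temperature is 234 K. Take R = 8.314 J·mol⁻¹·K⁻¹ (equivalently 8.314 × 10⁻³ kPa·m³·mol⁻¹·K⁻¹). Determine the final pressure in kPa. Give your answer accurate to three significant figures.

P₃ ≈ 196 kPa

Isobaric, so V/T is constant: P₂ = P₁; V₂ = V₁·(T₂/T₁) = 0.0002282 m³.
Adiabatic (γ = 1.67), T V^(γ−1) and P V^γ constant: P₃ = P₂·(T₃/T₂)^(γ/(γ−1)) = 195.8 kPa; V₃ = V₂·(T₂/T₃)^(1/(γ−1)) = 0.0003063 m³.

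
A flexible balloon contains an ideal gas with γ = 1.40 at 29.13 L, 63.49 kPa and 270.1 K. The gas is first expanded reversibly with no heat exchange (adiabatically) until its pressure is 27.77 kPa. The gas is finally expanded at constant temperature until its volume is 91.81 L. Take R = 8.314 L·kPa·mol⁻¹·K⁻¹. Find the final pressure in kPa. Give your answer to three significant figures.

Reversible adiabatic, γ = 1.40: T₂ = T₁·(P₂/P₁)^((γ−1)/γ) = 213.3 K; V₂ = V₁·(P₁/P₂)^(1/γ) = 52.58 L.
T constant ⇒ Boyle's law P V = const: T₃ = T₂; P₃ = P₂·(V₂/V₃) = 15.91 kPa.

P₃ ≈ 15.9 kPa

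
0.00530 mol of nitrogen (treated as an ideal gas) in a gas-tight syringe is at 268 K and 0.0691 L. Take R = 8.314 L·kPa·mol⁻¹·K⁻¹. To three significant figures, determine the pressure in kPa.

P ≈ 171 kPa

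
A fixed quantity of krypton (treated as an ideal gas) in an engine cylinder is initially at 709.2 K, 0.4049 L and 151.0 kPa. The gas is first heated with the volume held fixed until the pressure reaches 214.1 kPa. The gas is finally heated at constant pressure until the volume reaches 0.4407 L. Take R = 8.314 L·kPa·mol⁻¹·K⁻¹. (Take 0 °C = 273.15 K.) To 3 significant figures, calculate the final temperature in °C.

Isochoric, so P/T is constant: V₂ = V₁; T₂ = T₁·(P₂/P₁) = 1006 K.
Isobaric, so V/T is constant: P₃ = P₂; T₃ = T₂·(V₃/V₂) = 1094 K.

T₃ ≈ 821 °C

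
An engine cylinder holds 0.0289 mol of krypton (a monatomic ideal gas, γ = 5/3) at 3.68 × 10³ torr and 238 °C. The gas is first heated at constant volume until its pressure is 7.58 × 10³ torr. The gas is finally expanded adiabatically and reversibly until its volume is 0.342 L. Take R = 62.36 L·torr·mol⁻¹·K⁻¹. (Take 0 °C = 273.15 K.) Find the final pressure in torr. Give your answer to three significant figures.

P₃ ≈ 4.51e+03 torr

Convert: T₁ = 511.1 K.
From PV = nRT: V₁ = nRT₁/P₁ = 0.2503 L.
V constant ⇒ P ∝ T: V₂ = V₁; T₂ = T₁·(P₂/P₁) = 1053 K.
Adiabatic (γ = 5/3), T V^(γ−1) and P V^γ constant: T₃ = T₂·(V₂/V₃)^(γ−1) = 855.1 K; P₃ = P₂·(V₂/V₃)^γ = 4506 torr.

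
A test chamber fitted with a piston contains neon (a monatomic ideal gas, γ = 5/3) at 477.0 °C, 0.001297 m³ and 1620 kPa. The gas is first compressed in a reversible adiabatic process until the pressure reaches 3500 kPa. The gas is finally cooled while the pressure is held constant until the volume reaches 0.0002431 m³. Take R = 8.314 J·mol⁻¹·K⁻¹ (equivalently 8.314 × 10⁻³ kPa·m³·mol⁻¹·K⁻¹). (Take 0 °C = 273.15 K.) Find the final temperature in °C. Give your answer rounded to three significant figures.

Convert: T₁ = 750.1 K.
Adiabatic (γ = 5/3), T V^(γ−1) and P V^γ constant: T₂ = T₁·(P₂/P₁)^((γ−1)/γ) = 1021 K; V₂ = V₁·(P₁/P₂)^(1/γ) = 0.0008170 m³.
Isobaric, so V/T is constant: P₃ = P₂; T₃ = T₂·(V₃/V₂) = 303.8 K.

T₃ ≈ 30.6 °C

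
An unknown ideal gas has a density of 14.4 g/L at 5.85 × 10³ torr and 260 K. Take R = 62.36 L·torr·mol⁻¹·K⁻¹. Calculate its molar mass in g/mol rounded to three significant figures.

M ≈ 39.9 g/mol

ρ = PM/(RT) ⇒ M = ρRT/P = (14.4 × 62.36 × 260.0) / 5.85e+03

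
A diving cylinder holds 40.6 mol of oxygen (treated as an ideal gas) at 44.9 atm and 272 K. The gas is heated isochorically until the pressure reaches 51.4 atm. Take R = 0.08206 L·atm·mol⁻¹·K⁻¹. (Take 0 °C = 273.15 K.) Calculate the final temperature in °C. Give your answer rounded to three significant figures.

T₂ ≈ 38.2 °C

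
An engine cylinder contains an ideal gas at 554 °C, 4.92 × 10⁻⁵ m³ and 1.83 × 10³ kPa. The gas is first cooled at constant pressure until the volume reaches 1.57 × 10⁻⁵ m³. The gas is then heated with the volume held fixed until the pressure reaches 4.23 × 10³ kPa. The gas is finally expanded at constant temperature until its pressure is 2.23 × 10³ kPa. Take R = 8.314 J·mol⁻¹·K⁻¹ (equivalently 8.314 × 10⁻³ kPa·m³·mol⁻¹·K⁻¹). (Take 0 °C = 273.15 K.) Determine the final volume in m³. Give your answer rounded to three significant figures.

V₄ ≈ 2.98e-05 m³

Convert: T₁ = 827.1 K.
Isobaric, so V/T is constant: P₂ = P₁; T₂ = T₁·(V₂/V₁) = 263.9 K.
V constant ⇒ P ∝ T: V₃ = V₂; T₃ = T₂·(P₃/P₂) = 610.1 K.
Isothermal, so P V is constant: T₄ = T₃; V₄ = V₃·(P₃/P₄) = 2.978e-05 m³.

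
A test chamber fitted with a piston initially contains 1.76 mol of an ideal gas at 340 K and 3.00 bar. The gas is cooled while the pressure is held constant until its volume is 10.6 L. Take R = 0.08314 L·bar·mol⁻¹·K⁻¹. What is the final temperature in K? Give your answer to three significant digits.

From PV = nRT: V₁ = nRT₁/P₁ = 16.58 L.
P constant ⇒ V ∝ T: P₂ = P₁; T₂ = T₁·(V₂/V₁) = 217.3 K.

T₂ ≈ 217 K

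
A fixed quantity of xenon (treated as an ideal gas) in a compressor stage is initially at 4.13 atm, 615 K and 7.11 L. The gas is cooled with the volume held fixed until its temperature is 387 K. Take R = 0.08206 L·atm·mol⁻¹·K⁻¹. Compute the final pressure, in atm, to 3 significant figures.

P₂ ≈ 2.60 atm

V constant ⇒ P ∝ T: V₂ = V₁; P₂ = P₁·(T₂/T₁) = 2.599 atm.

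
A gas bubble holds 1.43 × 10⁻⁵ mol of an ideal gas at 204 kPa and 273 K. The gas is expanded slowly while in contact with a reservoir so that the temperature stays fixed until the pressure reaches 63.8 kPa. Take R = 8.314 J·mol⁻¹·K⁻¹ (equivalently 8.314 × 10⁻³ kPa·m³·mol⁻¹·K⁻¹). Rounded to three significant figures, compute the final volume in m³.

From PV = nRT: V₁ = nRT₁/P₁ = 1.591e-07 m³.
T constant ⇒ Boyle's law P V = const: T₂ = T₁; V₂ = V₁·(P₁/P₂) = 5.087e-07 m³.

V₂ ≈ 5.09e-07 m³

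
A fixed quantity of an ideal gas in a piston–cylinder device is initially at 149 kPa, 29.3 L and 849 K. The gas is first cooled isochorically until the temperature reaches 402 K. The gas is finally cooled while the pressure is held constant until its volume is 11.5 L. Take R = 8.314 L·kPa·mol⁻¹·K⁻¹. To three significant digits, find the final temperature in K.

Isochoric, so P/T is constant: V₂ = V₁; P₂ = P₁·(T₂/T₁) = 70.55 kPa.
P constant ⇒ V ∝ T: P₃ = P₂; T₃ = T₂·(V₃/V₂) = 157.8 K.

T₃ ≈ 158 K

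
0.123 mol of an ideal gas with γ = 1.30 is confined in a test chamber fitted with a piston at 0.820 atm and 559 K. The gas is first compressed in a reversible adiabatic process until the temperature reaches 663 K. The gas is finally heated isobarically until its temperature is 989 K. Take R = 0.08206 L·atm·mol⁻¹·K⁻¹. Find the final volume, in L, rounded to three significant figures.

From PV = nRT: V₁ = nRT₁/P₁ = 6.881 L.
Adiabatic (γ = 1.30), T V^(γ−1) and P V^γ constant: P₂ = P₁·(T₂/T₁)^(γ/(γ−1)) = 1.718 atm; V₂ = V₁·(T₁/T₂)^(1/(γ−1)) = 3.896 L.
P constant ⇒ V ∝ T: P₃ = P₂; V₃ = V₂·(T₃/T₂) = 5.812 L.

V₃ ≈ 5.81 L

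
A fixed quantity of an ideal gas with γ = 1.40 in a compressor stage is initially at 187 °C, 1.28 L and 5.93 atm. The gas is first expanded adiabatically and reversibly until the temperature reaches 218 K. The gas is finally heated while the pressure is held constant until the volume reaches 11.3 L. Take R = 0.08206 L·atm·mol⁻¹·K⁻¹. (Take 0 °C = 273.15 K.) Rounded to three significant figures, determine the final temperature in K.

Convert: T₁ = 460.1 K.
Adiabatic (γ = 1.40), T V^(γ−1) and P V^γ constant: P₂ = P₁·(T₂/T₁)^(γ/(γ−1)) = 0.4340 atm; V₂ = V₁·(T₁/T₂)^(1/(γ−1)) = 8.285 L.
P constant ⇒ V ∝ T: P₃ = P₂; T₃ = T₂·(V₃/V₂) = 297.3 K.

T₃ ≈ 297 K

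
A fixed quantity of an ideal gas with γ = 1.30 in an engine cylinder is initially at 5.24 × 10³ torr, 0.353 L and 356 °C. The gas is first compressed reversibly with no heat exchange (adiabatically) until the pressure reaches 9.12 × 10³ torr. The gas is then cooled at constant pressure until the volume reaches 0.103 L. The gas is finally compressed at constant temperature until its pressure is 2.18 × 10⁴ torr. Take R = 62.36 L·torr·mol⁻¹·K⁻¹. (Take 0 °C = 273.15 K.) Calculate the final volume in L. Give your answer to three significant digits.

Convert: T₁ = 629.1 K.
Adiabatic (γ = 1.30), T V^(γ−1) and P V^γ constant: T₂ = T₁·(P₂/P₁)^((γ−1)/γ) = 715.0 K; V₂ = V₁·(P₁/P₂)^(1/γ) = 0.2305 L.
Isobaric, so V/T is constant: P₃ = P₂; T₃ = T₂·(V₃/V₂) = 319.5 K.
T constant ⇒ Boyle's law P V = const: T₄ = T₃; V₄ = V₃·(P₃/P₄) = 0.04309 L.

V₄ ≈ 0.0431 L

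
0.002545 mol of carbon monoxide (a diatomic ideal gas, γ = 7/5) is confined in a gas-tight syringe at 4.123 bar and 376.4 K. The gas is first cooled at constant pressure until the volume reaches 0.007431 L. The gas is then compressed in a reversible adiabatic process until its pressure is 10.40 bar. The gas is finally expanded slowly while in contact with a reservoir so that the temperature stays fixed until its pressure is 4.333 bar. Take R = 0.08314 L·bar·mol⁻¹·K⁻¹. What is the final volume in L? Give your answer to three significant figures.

From PV = nRT: V₁ = nRT₁/P₁ = 0.01932 L.
P constant ⇒ V ∝ T: P₂ = P₁; T₂ = T₁·(V₂/V₁) = 144.8 K.
Reversible adiabatic, γ = 7/5: T₃ = T₂·(P₃/P₂)^((γ−1)/γ) = 188.6 K; V₃ = V₂·(P₂/P₃)^(1/γ) = 0.003837 L.
T constant ⇒ Boyle's law P V = const: T₄ = T₃; V₄ = V₃·(P₃/P₄) = 0.009210 L.

V₄ ≈ 0.00921 L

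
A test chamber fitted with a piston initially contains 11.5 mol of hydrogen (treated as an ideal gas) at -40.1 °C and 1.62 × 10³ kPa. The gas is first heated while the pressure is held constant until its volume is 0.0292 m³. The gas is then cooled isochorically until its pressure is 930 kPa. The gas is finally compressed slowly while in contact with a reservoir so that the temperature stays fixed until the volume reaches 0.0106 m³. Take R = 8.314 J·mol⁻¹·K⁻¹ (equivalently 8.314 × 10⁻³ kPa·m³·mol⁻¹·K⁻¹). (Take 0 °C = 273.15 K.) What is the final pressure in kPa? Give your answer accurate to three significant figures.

P₄ ≈ 2.56e+03 kPa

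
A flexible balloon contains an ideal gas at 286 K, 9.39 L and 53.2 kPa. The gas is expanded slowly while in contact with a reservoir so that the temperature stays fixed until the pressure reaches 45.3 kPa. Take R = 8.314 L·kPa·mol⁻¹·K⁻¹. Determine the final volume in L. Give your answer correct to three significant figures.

V₂ ≈ 11.0 L

T constant ⇒ Boyle's law P V = const: T₂ = T₁; V₂ = V₁·(P₁/P₂) = 11.03 L.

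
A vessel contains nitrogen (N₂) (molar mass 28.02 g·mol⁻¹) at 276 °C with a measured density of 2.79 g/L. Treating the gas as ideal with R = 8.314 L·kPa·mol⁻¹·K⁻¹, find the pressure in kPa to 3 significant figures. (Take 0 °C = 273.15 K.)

P ≈ 455 kPa

ρ = PM/(RT) ⇒ P = ρRT/M = (2.79 × 8.314 × 549.1) / 28.02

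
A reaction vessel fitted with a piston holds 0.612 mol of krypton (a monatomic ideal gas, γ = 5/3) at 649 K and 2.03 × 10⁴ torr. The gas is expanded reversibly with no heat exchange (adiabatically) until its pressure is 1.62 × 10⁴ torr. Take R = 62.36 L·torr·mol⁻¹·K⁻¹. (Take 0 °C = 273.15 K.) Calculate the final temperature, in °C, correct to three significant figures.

T₂ ≈ 320 °C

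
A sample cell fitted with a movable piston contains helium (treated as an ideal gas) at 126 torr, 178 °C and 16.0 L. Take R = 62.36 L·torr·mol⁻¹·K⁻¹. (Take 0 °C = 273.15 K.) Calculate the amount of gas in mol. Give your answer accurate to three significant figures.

Convert: T = 451.15 K.
PV = nRT ⇒ n = PV/(RT) = (126 × 16.0) / (62.36 × 451.15)

n ≈ 0.0717 mol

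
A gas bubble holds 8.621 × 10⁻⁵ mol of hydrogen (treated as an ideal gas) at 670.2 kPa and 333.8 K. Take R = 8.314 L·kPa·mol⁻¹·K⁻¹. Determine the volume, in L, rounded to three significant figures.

V ≈ 0.000357 L

PV = nRT ⇒ V = nRT/P = (8.621e-05 × 8.314 × 333.8) / 670.2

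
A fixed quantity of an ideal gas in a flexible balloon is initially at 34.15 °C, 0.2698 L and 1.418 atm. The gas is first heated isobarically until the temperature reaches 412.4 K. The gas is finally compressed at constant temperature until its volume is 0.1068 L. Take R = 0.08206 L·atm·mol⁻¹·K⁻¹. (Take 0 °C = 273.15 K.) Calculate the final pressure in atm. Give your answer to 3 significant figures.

Convert: T₁ = 307.3 K.
P constant ⇒ V ∝ T: P₂ = P₁; V₂ = V₁·(T₂/T₁) = 0.3621 L.
T constant ⇒ Boyle's law P V = const: T₃ = T₂; P₃ = P₂·(V₂/V₃) = 4.807 atm.

P₃ ≈ 4.81 atm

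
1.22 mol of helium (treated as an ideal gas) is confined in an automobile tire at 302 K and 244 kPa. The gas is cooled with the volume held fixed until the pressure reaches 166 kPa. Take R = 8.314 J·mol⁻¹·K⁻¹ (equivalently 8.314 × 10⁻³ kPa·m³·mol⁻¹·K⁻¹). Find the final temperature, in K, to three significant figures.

T₂ ≈ 205 K

From PV = nRT: V₁ = nRT₁/P₁ = 0.01255 m³.
V constant ⇒ P ∝ T: V₂ = V₁; T₂ = T₁·(P₂/P₁) = 205.5 K.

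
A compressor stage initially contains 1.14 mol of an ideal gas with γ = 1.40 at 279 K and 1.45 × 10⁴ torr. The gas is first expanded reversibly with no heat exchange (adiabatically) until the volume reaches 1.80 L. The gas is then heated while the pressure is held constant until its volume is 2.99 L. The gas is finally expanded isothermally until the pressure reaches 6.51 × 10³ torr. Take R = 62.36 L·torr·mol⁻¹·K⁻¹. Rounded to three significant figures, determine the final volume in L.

V₄ ≈ 4.53 L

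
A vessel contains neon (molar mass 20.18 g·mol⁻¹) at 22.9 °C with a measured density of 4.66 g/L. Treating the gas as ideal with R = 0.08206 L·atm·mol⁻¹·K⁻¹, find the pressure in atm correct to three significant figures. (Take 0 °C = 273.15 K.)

P ≈ 5.61 atm

ρ = PM/(RT) ⇒ P = ρRT/M = (4.66 × 0.08206 × 296.0) / 20.18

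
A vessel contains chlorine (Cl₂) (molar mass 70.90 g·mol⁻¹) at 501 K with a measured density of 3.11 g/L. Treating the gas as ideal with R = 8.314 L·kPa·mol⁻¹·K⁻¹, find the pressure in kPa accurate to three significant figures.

ρ = PM/(RT) ⇒ P = ρRT/M = (3.11 × 8.314 × 501.0) / 70.90

P ≈ 183 kPa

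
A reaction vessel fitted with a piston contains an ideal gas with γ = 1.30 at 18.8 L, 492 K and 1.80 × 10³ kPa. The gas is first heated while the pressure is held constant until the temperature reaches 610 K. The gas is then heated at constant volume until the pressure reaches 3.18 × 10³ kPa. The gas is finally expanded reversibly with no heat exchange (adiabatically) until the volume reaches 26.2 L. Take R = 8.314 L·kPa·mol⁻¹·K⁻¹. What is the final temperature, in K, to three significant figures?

T₄ ≈ 1.04e+03 K

Isobaric, so V/T is constant: P₂ = P₁; V₂ = V₁·(T₂/T₁) = 23.31 L.
V constant ⇒ P ∝ T: V₃ = V₂; T₃ = T₂·(P₃/P₂) = 1078 K.
Adiabatic (γ = 1.30), T V^(γ−1) and P V^γ constant: T₄ = T₃·(V₃/V₄)^(γ−1) = 1041 K; P₄ = P₃·(V₃/V₄)^γ = 2732 kPa.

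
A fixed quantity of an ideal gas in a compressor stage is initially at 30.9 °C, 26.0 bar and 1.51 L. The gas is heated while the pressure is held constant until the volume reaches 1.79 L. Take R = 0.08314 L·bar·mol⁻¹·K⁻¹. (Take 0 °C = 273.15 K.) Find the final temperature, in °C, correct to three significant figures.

Convert: T₁ = 304.0 K.
P constant ⇒ V ∝ T: P₂ = P₁; T₂ = T₁·(V₂/V₁) = 360.4 K.

T₂ ≈ 87.3 °C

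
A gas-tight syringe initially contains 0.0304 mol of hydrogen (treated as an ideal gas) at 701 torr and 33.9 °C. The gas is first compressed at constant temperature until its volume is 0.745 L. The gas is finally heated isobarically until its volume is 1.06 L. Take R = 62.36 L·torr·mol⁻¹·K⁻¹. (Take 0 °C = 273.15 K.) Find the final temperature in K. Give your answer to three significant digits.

Convert: T₁ = 307.0 K.
From PV = nRT: V₁ = nRT₁/P₁ = 0.8304 L.
Isothermal, so P V is constant: T₂ = T₁; P₂ = P₁·(V₁/V₂) = 781.3 torr.
P constant ⇒ V ∝ T: P₃ = P₂; T₃ = T₂·(V₃/V₂) = 436.9 K.

T₃ ≈ 437 K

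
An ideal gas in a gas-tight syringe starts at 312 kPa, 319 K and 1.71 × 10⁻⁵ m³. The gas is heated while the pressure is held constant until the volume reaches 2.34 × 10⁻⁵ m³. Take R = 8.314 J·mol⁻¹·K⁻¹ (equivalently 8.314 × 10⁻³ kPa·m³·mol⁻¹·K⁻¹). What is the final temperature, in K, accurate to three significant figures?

P constant ⇒ V ∝ T: P₂ = P₁; T₂ = T₁·(V₂/V₁) = 436.5 K.

T₂ ≈ 437 K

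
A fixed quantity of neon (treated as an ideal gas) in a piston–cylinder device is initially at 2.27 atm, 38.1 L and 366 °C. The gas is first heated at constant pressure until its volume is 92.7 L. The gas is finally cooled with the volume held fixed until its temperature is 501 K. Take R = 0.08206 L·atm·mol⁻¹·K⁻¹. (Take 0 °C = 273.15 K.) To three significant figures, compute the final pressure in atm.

P₃ ≈ 0.731 atm

Convert: T₁ = 639.1 K.
Isobaric, so V/T is constant: P₂ = P₁; T₂ = T₁·(V₂/V₁) = 1555 K.
V constant ⇒ P ∝ T: V₃ = V₂; P₃ = P₂·(T₃/T₂) = 0.7313 atm.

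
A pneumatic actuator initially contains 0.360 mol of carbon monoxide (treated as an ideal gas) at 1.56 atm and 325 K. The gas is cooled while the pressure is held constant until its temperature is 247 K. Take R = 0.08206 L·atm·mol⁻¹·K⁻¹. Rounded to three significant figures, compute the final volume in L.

V₂ ≈ 4.68 L

From PV = nRT: V₁ = nRT₁/P₁ = 6.154 L.
Isobaric, so V/T is constant: P₂ = P₁; V₂ = V₁·(T₂/T₁) = 4.677 L.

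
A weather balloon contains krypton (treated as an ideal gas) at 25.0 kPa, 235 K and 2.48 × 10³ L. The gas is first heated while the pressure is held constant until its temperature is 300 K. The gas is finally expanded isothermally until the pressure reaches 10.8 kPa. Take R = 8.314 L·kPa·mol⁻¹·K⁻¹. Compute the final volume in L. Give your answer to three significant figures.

V₃ ≈ 7.33e+03 L

Isobaric, so V/T is constant: P₂ = P₁; V₂ = V₁·(T₂/T₁) = 3166 L.
T constant ⇒ Boyle's law P V = const: T₃ = T₂; V₃ = V₂·(P₂/P₃) = 7329 L.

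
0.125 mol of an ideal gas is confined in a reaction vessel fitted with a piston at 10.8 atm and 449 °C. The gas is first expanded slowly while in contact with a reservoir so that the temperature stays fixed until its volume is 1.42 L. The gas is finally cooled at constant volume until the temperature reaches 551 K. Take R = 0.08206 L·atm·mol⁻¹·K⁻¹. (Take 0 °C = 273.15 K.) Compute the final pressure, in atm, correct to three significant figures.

Convert: T₁ = 722.1 K.
From PV = nRT: V₁ = nRT₁/P₁ = 0.6859 L.
T constant ⇒ Boyle's law P V = const: T₂ = T₁; P₂ = P₁·(V₁/V₂) = 5.217 atm.
V constant ⇒ P ∝ T: V₃ = V₂; P₃ = P₂·(T₃/T₂) = 3.980 atm.

P₃ ≈ 3.98 atm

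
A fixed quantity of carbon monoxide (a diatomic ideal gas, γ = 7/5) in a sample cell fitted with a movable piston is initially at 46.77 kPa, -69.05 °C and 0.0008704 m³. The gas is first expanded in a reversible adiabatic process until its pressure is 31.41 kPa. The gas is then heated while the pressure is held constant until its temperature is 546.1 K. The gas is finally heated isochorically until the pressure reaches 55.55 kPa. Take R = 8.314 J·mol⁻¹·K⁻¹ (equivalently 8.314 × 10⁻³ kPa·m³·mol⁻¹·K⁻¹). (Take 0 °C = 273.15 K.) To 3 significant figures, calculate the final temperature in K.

T₄ ≈ 966 K

Convert: T₁ = 204.1 K.
Adiabatic (γ = 7/5), T V^(γ−1) and P V^γ constant: T₂ = T₁·(P₂/P₁)^((γ−1)/γ) = 182.2 K; V₂ = V₁·(P₁/P₂)^(1/γ) = 0.001157 m³.
Isobaric, so V/T is constant: P₃ = P₂; V₃ = V₂·(T₃/T₂) = 0.003468 m³.
V constant ⇒ P ∝ T: V₄ = V₃; T₄ = T₃·(P₄/P₃) = 965.8 K.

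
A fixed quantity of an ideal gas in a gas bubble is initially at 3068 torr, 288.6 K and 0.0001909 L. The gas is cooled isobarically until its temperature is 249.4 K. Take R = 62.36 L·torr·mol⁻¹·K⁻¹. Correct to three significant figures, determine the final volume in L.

V₂ ≈ 0.000165 L

Isobaric, so V/T is constant: P₂ = P₁; V₂ = V₁·(T₂/T₁) = 0.0001650 L.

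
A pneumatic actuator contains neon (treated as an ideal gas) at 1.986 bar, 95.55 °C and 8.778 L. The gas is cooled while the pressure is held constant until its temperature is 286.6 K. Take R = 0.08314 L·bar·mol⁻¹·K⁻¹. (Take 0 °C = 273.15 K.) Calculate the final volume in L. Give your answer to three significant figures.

V₂ ≈ 6.82 L

Convert: T₁ = 368.7 K.
P constant ⇒ V ∝ T: P₂ = P₁; V₂ = V₁·(T₂/T₁) = 6.823 L.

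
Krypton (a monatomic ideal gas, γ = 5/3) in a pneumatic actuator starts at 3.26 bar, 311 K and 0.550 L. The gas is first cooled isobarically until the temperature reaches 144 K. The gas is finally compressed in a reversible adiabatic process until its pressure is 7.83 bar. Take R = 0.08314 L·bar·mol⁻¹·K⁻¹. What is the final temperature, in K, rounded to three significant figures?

T₃ ≈ 204 K

P constant ⇒ V ∝ T: P₂ = P₁; V₂ = V₁·(T₂/T₁) = 0.2547 L.
Adiabatic (γ = 5/3), T V^(γ−1) and P V^γ constant: T₃ = T₂·(P₃/P₂)^((γ−1)/γ) = 204.4 K; V₃ = V₂·(P₂/P₃)^(1/γ) = 0.1505 L.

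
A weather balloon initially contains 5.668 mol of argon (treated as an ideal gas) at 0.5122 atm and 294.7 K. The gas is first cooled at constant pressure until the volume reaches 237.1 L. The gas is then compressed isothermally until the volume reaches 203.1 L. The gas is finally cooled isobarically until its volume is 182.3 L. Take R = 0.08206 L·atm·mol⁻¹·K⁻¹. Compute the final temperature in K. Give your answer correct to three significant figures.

From PV = nRT: V₁ = nRT₁/P₁ = 267.6 L.
P constant ⇒ V ∝ T: P₂ = P₁; T₂ = T₁·(V₂/V₁) = 261.1 K.
Isothermal, so P V is constant: T₃ = T₂; P₃ = P₂·(V₂/V₃) = 0.5979 atm.
P constant ⇒ V ∝ T: P₄ = P₃; T₄ = T₃·(V₄/V₃) = 234.4 K.

T₄ ≈ 234 K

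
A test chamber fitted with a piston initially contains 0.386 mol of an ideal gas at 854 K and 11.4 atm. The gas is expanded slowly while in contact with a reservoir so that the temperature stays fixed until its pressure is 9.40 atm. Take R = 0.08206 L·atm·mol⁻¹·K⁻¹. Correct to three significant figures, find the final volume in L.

V₂ ≈ 2.88 L

From PV = nRT: V₁ = nRT₁/P₁ = 2.373 L.
Isothermal, so P V is constant: T₂ = T₁; V₂ = V₁·(P₁/P₂) = 2.878 L.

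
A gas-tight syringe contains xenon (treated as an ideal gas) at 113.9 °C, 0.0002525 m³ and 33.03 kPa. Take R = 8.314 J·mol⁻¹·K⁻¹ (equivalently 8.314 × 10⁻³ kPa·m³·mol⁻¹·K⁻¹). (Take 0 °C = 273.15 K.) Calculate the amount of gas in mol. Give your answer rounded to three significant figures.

Convert: T = 387.05 K.
PV = nRT ⇒ n = PV/(RT) = (33.03 × 0.0002525) / (8.314 × 10⁻³ × 387.05)

n ≈ 0.00259 mol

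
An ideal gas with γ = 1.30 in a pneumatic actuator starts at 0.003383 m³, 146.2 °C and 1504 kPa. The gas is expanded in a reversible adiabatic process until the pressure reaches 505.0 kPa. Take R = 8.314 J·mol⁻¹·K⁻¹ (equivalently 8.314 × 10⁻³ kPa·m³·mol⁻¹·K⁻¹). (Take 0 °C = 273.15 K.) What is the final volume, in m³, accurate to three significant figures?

Convert: T₁ = 419.3 K.
Adiabatic (γ = 1.30), T V^(γ−1) and P V^γ constant: T₂ = T₁·(P₂/P₁)^((γ−1)/γ) = 326.0 K; V₂ = V₁·(P₁/P₂)^(1/γ) = 0.007832 m³.

V₂ ≈ 0.00783 m³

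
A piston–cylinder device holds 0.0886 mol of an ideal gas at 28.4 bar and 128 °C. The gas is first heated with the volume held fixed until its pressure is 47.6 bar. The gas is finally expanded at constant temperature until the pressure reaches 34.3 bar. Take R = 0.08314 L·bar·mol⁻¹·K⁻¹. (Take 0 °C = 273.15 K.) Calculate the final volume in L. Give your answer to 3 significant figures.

Convert: T₁ = 401.1 K.
From PV = nRT: V₁ = nRT₁/P₁ = 0.1040 L.
Isochoric, so P/T is constant: V₂ = V₁; T₂ = T₁·(P₂/P₁) = 672.4 K.
T constant ⇒ Boyle's law P V = const: T₃ = T₂; V₃ = V₂·(P₂/P₃) = 0.1444 L.

V₃ ≈ 0.144 L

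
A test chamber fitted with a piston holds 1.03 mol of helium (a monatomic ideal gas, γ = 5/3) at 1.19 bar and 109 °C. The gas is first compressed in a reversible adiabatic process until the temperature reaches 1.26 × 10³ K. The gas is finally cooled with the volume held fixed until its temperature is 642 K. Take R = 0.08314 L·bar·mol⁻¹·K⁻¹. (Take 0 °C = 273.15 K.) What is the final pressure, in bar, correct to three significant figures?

P₃ ≈ 12.0 bar

Convert: T₁ = 382.1 K.
From PV = nRT: V₁ = nRT₁/P₁ = 27.50 L.
Reversible adiabatic, γ = 5/3: P₂ = P₁·(T₂/T₁)^(γ/(γ−1)) = 23.49 bar; V₂ = V₁·(T₁/T₂)^(1/(γ−1)) = 4.593 L.
Isochoric, so P/T is constant: V₃ = V₂; P₃ = P₂·(T₃/T₂) = 11.97 bar.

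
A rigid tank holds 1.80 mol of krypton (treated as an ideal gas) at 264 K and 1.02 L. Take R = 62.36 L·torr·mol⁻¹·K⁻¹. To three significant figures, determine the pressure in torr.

PV = nRT ⇒ P = nRT/V = (1.80 × 62.36 × 264) / 1.02

P ≈ 2.91e+04 torr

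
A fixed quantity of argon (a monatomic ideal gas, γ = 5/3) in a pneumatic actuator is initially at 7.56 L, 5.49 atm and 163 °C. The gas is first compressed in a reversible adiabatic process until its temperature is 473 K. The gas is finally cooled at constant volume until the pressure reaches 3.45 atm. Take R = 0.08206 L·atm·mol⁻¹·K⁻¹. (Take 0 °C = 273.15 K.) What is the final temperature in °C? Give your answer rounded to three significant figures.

T₃ ≈ -30.5 °C

Convert: T₁ = 436.1 K.
Adiabatic (γ = 5/3), T V^(γ−1) and P V^γ constant: P₂ = P₁·(T₂/T₁)^(γ/(γ−1)) = 6.724 atm; V₂ = V₁·(T₁/T₂)^(1/(γ−1)) = 6.694 L.
V constant ⇒ P ∝ T: V₃ = V₂; T₃ = T₂·(P₃/P₂) = 242.7 K.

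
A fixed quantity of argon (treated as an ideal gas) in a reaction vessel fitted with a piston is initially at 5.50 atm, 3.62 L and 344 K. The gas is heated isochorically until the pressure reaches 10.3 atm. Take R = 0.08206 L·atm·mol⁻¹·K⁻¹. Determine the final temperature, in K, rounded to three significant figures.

Isochoric, so P/T is constant: V₂ = V₁; T₂ = T₁·(P₂/P₁) = 644.2 K.

T₂ ≈ 644 K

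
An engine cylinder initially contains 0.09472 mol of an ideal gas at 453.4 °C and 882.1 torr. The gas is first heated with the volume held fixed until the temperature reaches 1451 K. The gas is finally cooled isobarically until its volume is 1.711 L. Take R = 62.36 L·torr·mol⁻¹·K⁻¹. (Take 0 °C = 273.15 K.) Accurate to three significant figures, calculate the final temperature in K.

T₃ ≈ 510 K

Convert: T₁ = 726.5 K.
From PV = nRT: V₁ = nRT₁/P₁ = 4.865 L.
Isochoric, so P/T is constant: V₂ = V₁; P₂ = P₁·(T₂/T₁) = 1762 torr.
Isobaric, so V/T is constant: P₃ = P₂; T₃ = T₂·(V₃/V₂) = 510.3 K.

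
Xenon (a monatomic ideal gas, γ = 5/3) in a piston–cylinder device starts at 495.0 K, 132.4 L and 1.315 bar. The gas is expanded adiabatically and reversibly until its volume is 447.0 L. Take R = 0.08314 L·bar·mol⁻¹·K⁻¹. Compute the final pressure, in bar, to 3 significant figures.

P₂ ≈ 0.173 bar

Adiabatic (γ = 5/3), T V^(γ−1) and P V^γ constant: T₂ = T₁·(V₁/V₂)^(γ−1) = 220.0 K; P₂ = P₁·(V₁/V₂)^γ = 0.1731 bar.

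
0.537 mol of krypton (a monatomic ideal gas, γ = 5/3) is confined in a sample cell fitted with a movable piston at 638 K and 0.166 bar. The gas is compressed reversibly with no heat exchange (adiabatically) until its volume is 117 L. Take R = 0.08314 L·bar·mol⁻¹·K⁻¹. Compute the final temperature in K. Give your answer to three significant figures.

T₂ ≈ 824 K

From PV = nRT: V₁ = nRT₁/P₁ = 171.6 L.
Reversible adiabatic, γ = 5/3: T₂ = T₁·(V₁/V₂)^(γ−1) = 823.6 K; P₂ = P₁·(V₁/V₂)^γ = 0.3143 bar.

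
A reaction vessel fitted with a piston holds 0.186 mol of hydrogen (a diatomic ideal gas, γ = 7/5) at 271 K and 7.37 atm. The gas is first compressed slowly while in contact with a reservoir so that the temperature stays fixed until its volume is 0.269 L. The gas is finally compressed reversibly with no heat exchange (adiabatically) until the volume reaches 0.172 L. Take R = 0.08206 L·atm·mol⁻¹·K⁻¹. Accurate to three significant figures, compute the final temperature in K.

T₃ ≈ 324 K

From PV = nRT: V₁ = nRT₁/P₁ = 0.5612 L.
Isothermal, so P V is constant: T₂ = T₁; P₂ = P₁·(V₁/V₂) = 15.38 atm.
Adiabatic (γ = 7/5), T V^(γ−1) and P V^γ constant: T₃ = T₂·(V₂/V₃)^(γ−1) = 324.1 K; P₃ = P₂·(V₂/V₃)^γ = 28.76 atm.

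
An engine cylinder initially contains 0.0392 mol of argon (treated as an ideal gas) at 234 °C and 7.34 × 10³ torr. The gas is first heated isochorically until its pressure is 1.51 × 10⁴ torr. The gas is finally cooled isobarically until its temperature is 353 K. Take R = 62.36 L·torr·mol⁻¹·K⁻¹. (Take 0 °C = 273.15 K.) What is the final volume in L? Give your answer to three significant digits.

V₃ ≈ 0.0571 L

Convert: T₁ = 507.1 K.
From PV = nRT: V₁ = nRT₁/P₁ = 0.1689 L.
Isochoric, so P/T is constant: V₂ = V₁; T₂ = T₁·(P₂/P₁) = 1043 K.
Isobaric, so V/T is constant: P₃ = P₂; V₃ = V₂·(T₃/T₂) = 0.05715 L.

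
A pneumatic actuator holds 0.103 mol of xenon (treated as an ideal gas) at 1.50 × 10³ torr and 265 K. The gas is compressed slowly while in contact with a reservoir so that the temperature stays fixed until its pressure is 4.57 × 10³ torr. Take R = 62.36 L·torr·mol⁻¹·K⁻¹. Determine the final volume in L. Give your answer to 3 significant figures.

V₂ ≈ 0.372 L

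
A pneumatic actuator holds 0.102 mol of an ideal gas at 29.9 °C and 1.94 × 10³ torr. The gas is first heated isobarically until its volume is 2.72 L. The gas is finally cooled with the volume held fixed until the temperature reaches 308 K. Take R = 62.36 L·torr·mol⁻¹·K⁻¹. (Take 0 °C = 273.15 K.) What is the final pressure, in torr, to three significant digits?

Convert: T₁ = 303.0 K.
From PV = nRT: V₁ = nRT₁/P₁ = 0.9936 L.
P constant ⇒ V ∝ T: P₂ = P₁; T₂ = T₁·(V₂/V₁) = 829.6 K.
V constant ⇒ P ∝ T: V₃ = V₂; P₃ = P₂·(T₃/T₂) = 720.3 torr.

P₃ ≈ 720 torr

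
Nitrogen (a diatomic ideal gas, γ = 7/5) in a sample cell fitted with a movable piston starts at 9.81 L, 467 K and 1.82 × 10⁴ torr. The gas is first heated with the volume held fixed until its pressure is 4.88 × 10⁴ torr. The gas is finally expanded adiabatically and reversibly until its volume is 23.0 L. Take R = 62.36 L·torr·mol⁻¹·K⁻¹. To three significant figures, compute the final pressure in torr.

P₃ ≈ 1.48e+04 torr

V constant ⇒ P ∝ T: V₂ = V₁; T₂ = T₁·(P₂/P₁) = 1252 K.
Adiabatic (γ = 7/5), T V^(γ−1) and P V^γ constant: T₃ = T₂·(V₂/V₃)^(γ−1) = 890.5 K; P₃ = P₂·(V₂/V₃)^γ = 1.480e+04 torr.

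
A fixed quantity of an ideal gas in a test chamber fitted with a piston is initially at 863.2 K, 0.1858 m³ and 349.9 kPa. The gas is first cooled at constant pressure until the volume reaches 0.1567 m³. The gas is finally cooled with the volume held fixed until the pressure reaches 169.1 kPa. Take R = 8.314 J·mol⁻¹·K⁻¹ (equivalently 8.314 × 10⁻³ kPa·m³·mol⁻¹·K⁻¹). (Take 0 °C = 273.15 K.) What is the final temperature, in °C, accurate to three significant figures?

T₃ ≈ 78.7 °C

Isobaric, so V/T is constant: P₂ = P₁; T₂ = T₁·(V₂/V₁) = 728.0 K.
Isochoric, so P/T is constant: V₃ = V₂; T₃ = T₂·(P₃/P₂) = 351.8 K.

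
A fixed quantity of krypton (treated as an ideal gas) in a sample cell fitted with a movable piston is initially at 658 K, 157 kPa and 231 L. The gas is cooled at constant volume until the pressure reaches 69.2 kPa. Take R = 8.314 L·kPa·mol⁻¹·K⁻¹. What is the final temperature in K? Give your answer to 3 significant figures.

V constant ⇒ P ∝ T: V₂ = V₁; T₂ = T₁·(P₂/P₁) = 290.0 K.

T₂ ≈ 290 K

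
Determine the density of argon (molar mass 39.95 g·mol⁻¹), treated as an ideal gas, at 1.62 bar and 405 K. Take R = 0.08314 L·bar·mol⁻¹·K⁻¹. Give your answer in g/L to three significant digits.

ρ ≈ 1.92 g/L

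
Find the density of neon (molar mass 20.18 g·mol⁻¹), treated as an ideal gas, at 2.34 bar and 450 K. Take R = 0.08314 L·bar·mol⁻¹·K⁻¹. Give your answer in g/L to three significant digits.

ρ = PM/(RT) = (2.34 × 20.18) / (0.08314 × 450.0)

ρ ≈ 1.26 g/L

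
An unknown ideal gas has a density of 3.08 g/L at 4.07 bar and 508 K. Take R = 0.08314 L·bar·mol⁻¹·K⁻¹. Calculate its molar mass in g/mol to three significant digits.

M ≈ 32.0 g/mol

ρ = PM/(RT) ⇒ M = ρRT/P = (3.08 × 0.08314 × 508.0) / 4.07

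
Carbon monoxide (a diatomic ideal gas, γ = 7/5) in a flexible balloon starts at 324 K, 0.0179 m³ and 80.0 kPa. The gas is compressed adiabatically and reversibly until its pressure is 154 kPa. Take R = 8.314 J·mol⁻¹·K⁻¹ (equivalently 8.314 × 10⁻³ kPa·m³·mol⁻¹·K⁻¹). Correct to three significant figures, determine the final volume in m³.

V₂ ≈ 0.0112 m³

Reversible adiabatic, γ = 7/5: T₂ = T₁·(P₂/P₁)^((γ−1)/γ) = 390.7 K; V₂ = V₁·(P₁/P₂)^(1/γ) = 0.01121 m³.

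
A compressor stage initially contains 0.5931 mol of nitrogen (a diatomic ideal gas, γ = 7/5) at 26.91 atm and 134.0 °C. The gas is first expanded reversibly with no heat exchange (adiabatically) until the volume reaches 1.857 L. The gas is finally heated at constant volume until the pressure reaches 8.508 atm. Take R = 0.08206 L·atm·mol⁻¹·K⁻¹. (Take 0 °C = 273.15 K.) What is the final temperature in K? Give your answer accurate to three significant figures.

T₃ ≈ 325 K

Convert: T₁ = 407.1 K.
From PV = nRT: V₁ = nRT₁/P₁ = 0.7364 L.
Adiabatic (γ = 7/5), T V^(γ−1) and P V^γ constant: T₂ = T₁·(V₁/V₂)^(γ−1) = 281.2 K; P₂ = P₁·(V₁/V₂)^γ = 7.371 atm.
V constant ⇒ P ∝ T: V₃ = V₂; T₃ = T₂·(P₃/P₂) = 324.6 K.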